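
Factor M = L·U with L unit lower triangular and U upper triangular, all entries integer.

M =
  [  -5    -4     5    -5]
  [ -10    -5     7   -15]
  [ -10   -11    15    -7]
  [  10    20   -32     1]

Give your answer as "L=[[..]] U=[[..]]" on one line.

L=[[1,0,0,0],[2,1,0,0],[2,-1,1,0],[-2,4,-5,1]] U=[[-5,-4,5,-5],[0,3,-3,-5],[0,0,2,-2],[0,0,0,1]]

  row1 -= 2·row0 → [0,3,-3,-5]
  row2 -= 2·row0 → [0,-3,5,3]
  row3 -= -2·row0 → [0,12,-22,-9]
  row2 -= -1·row1 → [0,0,2,-2]
  row3 -= 4·row1 → [0,0,-10,11]
  row3 -= -5·row2 → [0,0,0,1]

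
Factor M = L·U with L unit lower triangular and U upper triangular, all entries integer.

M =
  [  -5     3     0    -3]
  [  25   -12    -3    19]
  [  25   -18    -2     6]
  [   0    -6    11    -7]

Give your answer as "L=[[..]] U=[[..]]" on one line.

  row1 -= -5·row0 → [0,3,-3,4]
  row2 -= -5·row0 → [0,-3,-2,-9]
  row3 -= 0·row0 → [0,-6,11,-7]
  row2 -= -1·row1 → [0,0,-5,-5]
  row3 -= -2·row1 → [0,0,5,1]
  row3 -= -1·row2 → [0,0,0,-4]

L=[[1,0,0,0],[-5,1,0,0],[-5,-1,1,0],[0,-2,-1,1]] U=[[-5,3,0,-3],[0,3,-3,4],[0,0,-5,-5],[0,0,0,-4]]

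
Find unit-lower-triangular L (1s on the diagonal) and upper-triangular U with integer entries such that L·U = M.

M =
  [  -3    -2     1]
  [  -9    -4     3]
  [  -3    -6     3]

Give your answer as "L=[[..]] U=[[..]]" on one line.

  r1 -= 3·r0 → [0,2,0]
  r2 -= 1·r0 → [0,-4,2]
  r2 -= -2·r1 → [0,0,2]

L=[[1,0,0],[3,1,0],[1,-2,1]] U=[[-3,-2,1],[0,2,0],[0,0,2]]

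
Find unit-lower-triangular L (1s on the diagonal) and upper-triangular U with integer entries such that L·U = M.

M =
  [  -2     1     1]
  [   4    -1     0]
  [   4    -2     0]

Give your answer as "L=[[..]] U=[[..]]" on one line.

  r1 -= -2·r0 → [0,1,2]
  r2 -= -2·r0 → [0,0,2]
  r2 -= 0·r1 → [0,0,2]

L=[[1,0,0],[-2,1,0],[-2,0,1]] U=[[-2,1,1],[0,1,2],[0,0,2]]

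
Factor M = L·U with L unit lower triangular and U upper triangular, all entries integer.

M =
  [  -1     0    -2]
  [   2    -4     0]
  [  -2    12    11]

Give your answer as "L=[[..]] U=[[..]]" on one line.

L=[[1,0,0],[-2,1,0],[2,-3,1]] U=[[-1,0,-2],[0,-4,-4],[0,0,3]]

  r1 -= -2·r0 → [0,-4,-4]
  r2 -= 2·r0 → [0,12,15]
  r2 -= -3·r1 → [0,0,3]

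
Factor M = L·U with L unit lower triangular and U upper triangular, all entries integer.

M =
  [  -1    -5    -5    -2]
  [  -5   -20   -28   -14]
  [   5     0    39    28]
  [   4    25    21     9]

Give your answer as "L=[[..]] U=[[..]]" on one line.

L=[[1,0,0,0],[5,1,0,0],[-5,-5,1,0],[-4,1,-4,1]] U=[[-1,-5,-5,-2],[0,5,-3,-4],[0,0,-1,-2],[0,0,0,-3]]

  row1 -= 5·row0 → [0,5,-3,-4]
  row2 -= -5·row0 → [0,-25,14,18]
  row3 -= -4·row0 → [0,5,1,1]
  row2 -= -5·row1 → [0,0,-1,-2]
  row3 -= 1·row1 → [0,0,4,5]
  row3 -= -4·row2 → [0,0,0,-3]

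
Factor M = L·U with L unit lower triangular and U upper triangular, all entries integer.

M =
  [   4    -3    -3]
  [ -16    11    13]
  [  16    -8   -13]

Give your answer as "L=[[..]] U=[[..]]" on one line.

  R1 -= -4·R0 → [0,-1,1]
  R2 -= 4·R0 → [0,4,-1]
  R2 -= -4·R1 → [0,0,3]

L=[[1,0,0],[-4,1,0],[4,-4,1]] U=[[4,-3,-3],[0,-1,1],[0,0,3]]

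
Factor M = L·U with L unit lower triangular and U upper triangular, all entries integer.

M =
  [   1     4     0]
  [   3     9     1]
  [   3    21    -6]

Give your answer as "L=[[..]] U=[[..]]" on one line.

L=[[1,0,0],[3,1,0],[3,-3,1]] U=[[1,4,0],[0,-3,1],[0,0,-3]]

  row1 -= 3·row0 → [0,-3,1]
  row2 -= 3·row0 → [0,9,-6]
  row2 -= -3·row1 → [0,0,-3]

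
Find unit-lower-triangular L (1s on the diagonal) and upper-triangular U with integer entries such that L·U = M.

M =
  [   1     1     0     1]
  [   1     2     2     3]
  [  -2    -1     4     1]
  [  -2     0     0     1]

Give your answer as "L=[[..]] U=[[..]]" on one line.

L=[[1,0,0,0],[1,1,0,0],[-2,1,1,0],[-2,2,-2,1]] U=[[1,1,0,1],[0,1,2,2],[0,0,2,1],[0,0,0,1]]

  row1 -= 1·row0 → [0,1,2,2]
  row2 -= -2·row0 → [0,1,4,3]
  row3 -= -2·row0 → [0,2,0,3]
  row2 -= 1·row1 → [0,0,2,1]
  row3 -= 2·row1 → [0,0,-4,-1]
  row3 -= -2·row2 → [0,0,0,1]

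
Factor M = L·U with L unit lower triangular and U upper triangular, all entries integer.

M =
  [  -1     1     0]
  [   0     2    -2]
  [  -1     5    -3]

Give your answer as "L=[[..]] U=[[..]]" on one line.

L=[[1,0,0],[0,1,0],[1,2,1]] U=[[-1,1,0],[0,2,-2],[0,0,1]]

  r1 -= 0·r0 → [0,2,-2]
  r2 -= 1·r0 → [0,4,-3]
  r2 -= 2·r1 → [0,0,1]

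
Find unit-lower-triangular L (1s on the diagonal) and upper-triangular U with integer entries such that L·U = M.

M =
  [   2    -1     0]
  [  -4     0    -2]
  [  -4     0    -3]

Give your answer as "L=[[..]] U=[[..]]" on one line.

  R1 -= -2·R0 → [0,-2,-2]
  R2 -= -2·R0 → [0,-2,-3]
  R2 -= 1·R1 → [0,0,-1]

L=[[1,0,0],[-2,1,0],[-2,1,1]] U=[[2,-1,0],[0,-2,-2],[0,0,-1]]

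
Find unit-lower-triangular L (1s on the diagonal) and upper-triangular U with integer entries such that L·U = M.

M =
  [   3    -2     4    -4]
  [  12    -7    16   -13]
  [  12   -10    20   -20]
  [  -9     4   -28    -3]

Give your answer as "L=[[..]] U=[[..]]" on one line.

  row1 -= 4·row0 → [0,1,0,3]
  row2 -= 4·row0 → [0,-2,4,-4]
  row3 -= -3·row0 → [0,-2,-16,-15]
  row2 -= -2·row1 → [0,0,4,2]
  row3 -= -2·row1 → [0,0,-16,-9]
  row3 -= -4·row2 → [0,0,0,-1]

L=[[1,0,0,0],[4,1,0,0],[4,-2,1,0],[-3,-2,-4,1]] U=[[3,-2,4,-4],[0,1,0,3],[0,0,4,2],[0,0,0,-1]]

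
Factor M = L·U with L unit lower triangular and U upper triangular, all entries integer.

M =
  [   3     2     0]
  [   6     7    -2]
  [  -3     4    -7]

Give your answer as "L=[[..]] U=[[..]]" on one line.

L=[[1,0,0],[2,1,0],[-1,2,1]] U=[[3,2,0],[0,3,-2],[0,0,-3]]

  row1 -= 2·row0 → [0,3,-2]
  row2 -= -1·row0 → [0,6,-7]
  row2 -= 2·row1 → [0,0,-3]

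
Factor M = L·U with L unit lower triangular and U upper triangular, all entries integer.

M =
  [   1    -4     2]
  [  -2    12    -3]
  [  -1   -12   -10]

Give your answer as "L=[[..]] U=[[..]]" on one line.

  r1 -= -2·r0 → [0,4,1]
  r2 -= -1·r0 → [0,-16,-8]
  r2 -= -4·r1 → [0,0,-4]

L=[[1,0,0],[-2,1,0],[-1,-4,1]] U=[[1,-4,2],[0,4,1],[0,0,-4]]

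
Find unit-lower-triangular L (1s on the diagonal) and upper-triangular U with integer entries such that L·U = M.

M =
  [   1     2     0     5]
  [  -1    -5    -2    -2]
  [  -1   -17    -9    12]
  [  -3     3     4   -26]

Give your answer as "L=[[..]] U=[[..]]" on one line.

  R1 -= -1·R0 → [0,-3,-2,3]
  R2 -= -1·R0 → [0,-15,-9,17]
  R3 -= -3·R0 → [0,9,4,-11]
  R2 -= 5·R1 → [0,0,1,2]
  R3 -= -3·R1 → [0,0,-2,-2]
  R3 -= -2·R2 → [0,0,0,2]

L=[[1,0,0,0],[-1,1,0,0],[-1,5,1,0],[-3,-3,-2,1]] U=[[1,2,0,5],[0,-3,-2,3],[0,0,1,2],[0,0,0,2]]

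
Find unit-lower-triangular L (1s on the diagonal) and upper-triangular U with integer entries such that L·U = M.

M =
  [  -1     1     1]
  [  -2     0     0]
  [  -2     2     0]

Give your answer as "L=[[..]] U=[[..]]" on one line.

L=[[1,0,0],[2,1,0],[2,0,1]] U=[[-1,1,1],[0,-2,-2],[0,0,-2]]

  r1 -= 2·r0 → [0,-2,-2]
  r2 -= 2·r0 → [0,0,-2]
  r2 -= 0·r1 → [0,0,-2]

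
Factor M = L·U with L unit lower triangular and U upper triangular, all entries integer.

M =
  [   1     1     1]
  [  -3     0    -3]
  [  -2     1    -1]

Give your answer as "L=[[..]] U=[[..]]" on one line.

L=[[1,0,0],[-3,1,0],[-2,1,1]] U=[[1,1,1],[0,3,0],[0,0,1]]

  R1 -= -3·R0 → [0,3,0]
  R2 -= -2·R0 → [0,3,1]
  R2 -= 1·R1 → [0,0,1]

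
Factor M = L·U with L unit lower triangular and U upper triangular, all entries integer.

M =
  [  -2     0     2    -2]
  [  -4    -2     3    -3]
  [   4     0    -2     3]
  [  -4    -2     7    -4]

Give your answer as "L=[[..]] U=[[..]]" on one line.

  row1 -= 2·row0 → [0,-2,-1,1]
  row2 -= -2·row0 → [0,0,2,-1]
  row3 -= 2·row0 → [0,-2,3,0]
  row2 -= 0·row1 → [0,0,2,-1]
  row3 -= 1·row1 → [0,0,4,-1]
  row3 -= 2·row2 → [0,0,0,1]

L=[[1,0,0,0],[2,1,0,0],[-2,0,1,0],[2,1,2,1]] U=[[-2,0,2,-2],[0,-2,-1,1],[0,0,2,-1],[0,0,0,1]]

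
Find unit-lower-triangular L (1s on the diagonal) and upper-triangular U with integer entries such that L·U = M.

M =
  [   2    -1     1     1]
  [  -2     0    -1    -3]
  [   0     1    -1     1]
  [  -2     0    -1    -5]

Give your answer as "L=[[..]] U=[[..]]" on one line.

  row1 -= -1·row0 → [0,-1,0,-2]
  row2 -= 0·row0 → [0,1,-1,1]
  row3 -= -1·row0 → [0,-1,0,-4]
  row2 -= -1·row1 → [0,0,-1,-1]
  row3 -= 1·row1 → [0,0,0,-2]
  row3 -= 0·row2 → [0,0,0,-2]

L=[[1,0,0,0],[-1,1,0,0],[0,-1,1,0],[-1,1,0,1]] U=[[2,-1,1,1],[0,-1,0,-2],[0,0,-1,-1],[0,0,0,-2]]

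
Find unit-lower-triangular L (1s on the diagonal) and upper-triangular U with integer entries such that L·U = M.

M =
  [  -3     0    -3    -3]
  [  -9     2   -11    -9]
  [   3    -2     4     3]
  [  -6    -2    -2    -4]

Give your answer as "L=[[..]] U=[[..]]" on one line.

  row1 -= 3·row0 → [0,2,-2,0]
  row2 -= -1·row0 → [0,-2,1,0]
  row3 -= 2·row0 → [0,-2,4,2]
  row2 -= -1·row1 → [0,0,-1,0]
  row3 -= -1·row1 → [0,0,2,2]
  row3 -= -2·row2 → [0,0,0,2]

L=[[1,0,0,0],[3,1,0,0],[-1,-1,1,0],[2,-1,-2,1]] U=[[-3,0,-3,-3],[0,2,-2,0],[0,0,-1,0],[0,0,0,2]]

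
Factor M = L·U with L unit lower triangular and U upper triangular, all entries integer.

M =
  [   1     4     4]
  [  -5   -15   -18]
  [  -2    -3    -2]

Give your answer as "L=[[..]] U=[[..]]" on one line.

L=[[1,0,0],[-5,1,0],[-2,1,1]] U=[[1,4,4],[0,5,2],[0,0,4]]

  row1 -= -5·row0 → [0,5,2]
  row2 -= -2·row0 → [0,5,6]
  row2 -= 1·row1 → [0,0,4]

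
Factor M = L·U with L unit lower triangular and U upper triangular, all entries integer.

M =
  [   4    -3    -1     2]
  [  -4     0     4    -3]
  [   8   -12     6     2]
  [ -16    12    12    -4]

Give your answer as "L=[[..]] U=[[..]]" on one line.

  R1 -= -1·R0 → [0,-3,3,-1]
  R2 -= 2·R0 → [0,-6,8,-2]
  R3 -= -4·R0 → [0,0,8,4]
  R2 -= 2·R1 → [0,0,2,0]
  R3 -= 0·R1 → [0,0,8,4]
  R3 -= 4·R2 → [0,0,0,4]

L=[[1,0,0,0],[-1,1,0,0],[2,2,1,0],[-4,0,4,1]] U=[[4,-3,-1,2],[0,-3,3,-1],[0,0,2,0],[0,0,0,4]]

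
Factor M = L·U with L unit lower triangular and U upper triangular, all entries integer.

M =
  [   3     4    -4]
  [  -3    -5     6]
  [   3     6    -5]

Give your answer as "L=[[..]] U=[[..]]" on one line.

  R1 -= -1·R0 → [0,-1,2]
  R2 -= 1·R0 → [0,2,-1]
  R2 -= -2·R1 → [0,0,3]

L=[[1,0,0],[-1,1,0],[1,-2,1]] U=[[3,4,-4],[0,-1,2],[0,0,3]]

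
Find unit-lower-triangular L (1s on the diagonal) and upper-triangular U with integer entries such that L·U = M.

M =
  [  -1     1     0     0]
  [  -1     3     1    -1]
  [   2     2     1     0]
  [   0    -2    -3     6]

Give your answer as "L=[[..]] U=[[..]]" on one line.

  R1 -= 1·R0 → [0,2,1,-1]
  R2 -= -2·R0 → [0,4,1,0]
  R3 -= 0·R0 → [0,-2,-3,6]
  R2 -= 2·R1 → [0,0,-1,2]
  R3 -= -1·R1 → [0,0,-2,5]
  R3 -= 2·R2 → [0,0,0,1]

L=[[1,0,0,0],[1,1,0,0],[-2,2,1,0],[0,-1,2,1]] U=[[-1,1,0,0],[0,2,1,-1],[0,0,-1,2],[0,0,0,1]]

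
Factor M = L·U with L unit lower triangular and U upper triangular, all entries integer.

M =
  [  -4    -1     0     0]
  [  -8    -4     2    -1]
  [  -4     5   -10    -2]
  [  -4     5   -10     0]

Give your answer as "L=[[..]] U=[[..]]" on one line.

L=[[1,0,0,0],[2,1,0,0],[1,-3,1,0],[1,-3,1,1]] U=[[-4,-1,0,0],[0,-2,2,-1],[0,0,-4,-5],[0,0,0,2]]

  row1 -= 2·row0 → [0,-2,2,-1]
  row2 -= 1·row0 → [0,6,-10,-2]
  row3 -= 1·row0 → [0,6,-10,0]
  row2 -= -3·row1 → [0,0,-4,-5]
  row3 -= -3·row1 → [0,0,-4,-3]
  row3 -= 1·row2 → [0,0,0,2]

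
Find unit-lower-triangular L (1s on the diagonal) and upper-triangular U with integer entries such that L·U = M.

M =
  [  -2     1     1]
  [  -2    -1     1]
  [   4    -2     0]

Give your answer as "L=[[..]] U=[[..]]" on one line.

  r1 -= 1·r0 → [0,-2,0]
  r2 -= -2·r0 → [0,0,2]
  r2 -= 0·r1 → [0,0,2]

L=[[1,0,0],[1,1,0],[-2,0,1]] U=[[-2,1,1],[0,-2,0],[0,0,2]]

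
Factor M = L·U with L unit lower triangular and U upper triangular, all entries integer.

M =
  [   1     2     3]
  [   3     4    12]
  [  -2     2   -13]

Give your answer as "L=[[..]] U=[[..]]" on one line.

  R1 -= 3·R0 → [0,-2,3]
  R2 -= -2·R0 → [0,6,-7]
  R2 -= -3·R1 → [0,0,2]

L=[[1,0,0],[3,1,0],[-2,-3,1]] U=[[1,2,3],[0,-2,3],[0,0,2]]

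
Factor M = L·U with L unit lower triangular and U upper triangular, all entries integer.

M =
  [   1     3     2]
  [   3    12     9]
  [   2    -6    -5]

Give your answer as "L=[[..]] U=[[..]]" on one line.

  r1 -= 3·r0 → [0,3,3]
  r2 -= 2·r0 → [0,-12,-9]
  r2 -= -4·r1 → [0,0,3]

L=[[1,0,0],[3,1,0],[2,-4,1]] U=[[1,3,2],[0,3,3],[0,0,3]]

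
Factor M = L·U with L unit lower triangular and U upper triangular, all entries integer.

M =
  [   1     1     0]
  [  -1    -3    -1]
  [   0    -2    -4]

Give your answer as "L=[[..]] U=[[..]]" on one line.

  R1 -= -1·R0 → [0,-2,-1]
  R2 -= 0·R0 → [0,-2,-4]
  R2 -= 1·R1 → [0,0,-3]

L=[[1,0,0],[-1,1,0],[0,1,1]] U=[[1,1,0],[0,-2,-1],[0,0,-3]]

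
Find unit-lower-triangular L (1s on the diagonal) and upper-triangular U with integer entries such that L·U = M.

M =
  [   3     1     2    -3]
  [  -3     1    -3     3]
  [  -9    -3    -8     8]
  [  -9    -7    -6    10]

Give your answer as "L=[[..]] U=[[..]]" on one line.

  R1 -= -1·R0 → [0,2,-1,0]
  R2 -= -3·R0 → [0,0,-2,-1]
  R3 -= -3·R0 → [0,-4,0,1]
  R2 -= 0·R1 → [0,0,-2,-1]
  R3 -= -2·R1 → [0,0,-2,1]
  R3 -= 1·R2 → [0,0,0,2]

L=[[1,0,0,0],[-1,1,0,0],[-3,0,1,0],[-3,-2,1,1]] U=[[3,1,2,-3],[0,2,-1,0],[0,0,-2,-1],[0,0,0,2]]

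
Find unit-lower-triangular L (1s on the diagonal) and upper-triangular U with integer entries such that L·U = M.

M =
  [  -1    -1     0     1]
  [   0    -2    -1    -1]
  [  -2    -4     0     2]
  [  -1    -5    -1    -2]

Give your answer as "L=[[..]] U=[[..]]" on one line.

  r1 -= 0·r0 → [0,-2,-1,-1]
  r2 -= 2·r0 → [0,-2,0,0]
  r3 -= 1·r0 → [0,-4,-1,-3]
  r2 -= 1·r1 → [0,0,1,1]
  r3 -= 2·r1 → [0,0,1,-1]
  r3 -= 1·r2 → [0,0,0,-2]

L=[[1,0,0,0],[0,1,0,0],[2,1,1,0],[1,2,1,1]] U=[[-1,-1,0,1],[0,-2,-1,-1],[0,0,1,1],[0,0,0,-2]]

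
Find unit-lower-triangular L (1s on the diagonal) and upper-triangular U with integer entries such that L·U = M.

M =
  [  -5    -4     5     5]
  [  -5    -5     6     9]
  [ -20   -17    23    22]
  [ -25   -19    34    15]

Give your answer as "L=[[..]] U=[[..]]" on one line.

  row1 -= 1·row0 → [0,-1,1,4]
  row2 -= 4·row0 → [0,-1,3,2]
  row3 -= 5·row0 → [0,1,9,-10]
  row2 -= 1·row1 → [0,0,2,-2]
  row3 -= -1·row1 → [0,0,10,-6]
  row3 -= 5·row2 → [0,0,0,4]

L=[[1,0,0,0],[1,1,0,0],[4,1,1,0],[5,-1,5,1]] U=[[-5,-4,5,5],[0,-1,1,4],[0,0,2,-2],[0,0,0,4]]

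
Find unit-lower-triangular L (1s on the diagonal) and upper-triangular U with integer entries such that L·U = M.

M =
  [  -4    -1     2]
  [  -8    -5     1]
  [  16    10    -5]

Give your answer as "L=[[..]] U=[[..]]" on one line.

L=[[1,0,0],[2,1,0],[-4,-2,1]] U=[[-4,-1,2],[0,-3,-3],[0,0,-3]]

  R1 -= 2·R0 → [0,-3,-3]
  R2 -= -4·R0 → [0,6,3]
  R2 -= -2·R1 → [0,0,-3]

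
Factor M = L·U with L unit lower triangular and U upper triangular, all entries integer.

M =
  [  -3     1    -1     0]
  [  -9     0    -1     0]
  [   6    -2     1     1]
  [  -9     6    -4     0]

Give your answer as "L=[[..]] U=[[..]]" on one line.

L=[[1,0,0,0],[3,1,0,0],[-2,0,1,0],[3,-1,-1,1]] U=[[-3,1,-1,0],[0,-3,2,0],[0,0,-1,1],[0,0,0,1]]

  R1 -= 3·R0 → [0,-3,2,0]
  R2 -= -2·R0 → [0,0,-1,1]
  R3 -= 3·R0 → [0,3,-1,0]
  R2 -= 0·R1 → [0,0,-1,1]
  R3 -= -1·R1 → [0,0,1,0]
  R3 -= -1·R2 → [0,0,0,1]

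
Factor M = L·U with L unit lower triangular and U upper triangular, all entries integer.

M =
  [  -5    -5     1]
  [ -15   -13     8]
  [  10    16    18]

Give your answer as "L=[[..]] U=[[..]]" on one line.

  R1 -= 3·R0 → [0,2,5]
  R2 -= -2·R0 → [0,6,20]
  R2 -= 3·R1 → [0,0,5]

L=[[1,0,0],[3,1,0],[-2,3,1]] U=[[-5,-5,1],[0,2,5],[0,0,5]]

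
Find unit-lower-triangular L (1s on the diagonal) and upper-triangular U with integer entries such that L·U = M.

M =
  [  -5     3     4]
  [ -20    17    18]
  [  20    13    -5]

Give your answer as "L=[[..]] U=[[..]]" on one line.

  row1 -= 4·row0 → [0,5,2]
  row2 -= -4·row0 → [0,25,11]
  row2 -= 5·row1 → [0,0,1]

L=[[1,0,0],[4,1,0],[-4,5,1]] U=[[-5,3,4],[0,5,2],[0,0,1]]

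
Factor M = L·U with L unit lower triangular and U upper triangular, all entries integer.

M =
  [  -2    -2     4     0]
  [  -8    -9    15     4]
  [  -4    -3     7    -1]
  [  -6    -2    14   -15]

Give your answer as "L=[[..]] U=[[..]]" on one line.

L=[[1,0,0,0],[4,1,0,0],[2,-1,1,0],[3,-4,1,1]] U=[[-2,-2,4,0],[0,-1,-1,4],[0,0,-2,3],[0,0,0,-2]]

  R1 -= 4·R0 → [0,-1,-1,4]
  R2 -= 2·R0 → [0,1,-1,-1]
  R3 -= 3·R0 → [0,4,2,-15]
  R2 -= -1·R1 → [0,0,-2,3]
  R3 -= -4·R1 → [0,0,-2,1]
  R3 -= 1·R2 → [0,0,0,-2]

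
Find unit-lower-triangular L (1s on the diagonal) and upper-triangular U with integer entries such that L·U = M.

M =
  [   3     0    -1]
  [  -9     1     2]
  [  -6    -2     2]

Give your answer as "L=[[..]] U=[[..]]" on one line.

  row1 -= -3·row0 → [0,1,-1]
  row2 -= -2·row0 → [0,-2,0]
  row2 -= -2·row1 → [0,0,-2]

L=[[1,0,0],[-3,1,0],[-2,-2,1]] U=[[3,0,-1],[0,1,-1],[0,0,-2]]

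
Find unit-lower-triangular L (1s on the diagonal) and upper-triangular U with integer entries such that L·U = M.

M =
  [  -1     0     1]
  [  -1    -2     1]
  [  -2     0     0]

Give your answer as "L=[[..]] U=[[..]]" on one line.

L=[[1,0,0],[1,1,0],[2,0,1]] U=[[-1,0,1],[0,-2,0],[0,0,-2]]

  R1 -= 1·R0 → [0,-2,0]
  R2 -= 2·R0 → [0,0,-2]
  R2 -= 0·R1 → [0,0,-2]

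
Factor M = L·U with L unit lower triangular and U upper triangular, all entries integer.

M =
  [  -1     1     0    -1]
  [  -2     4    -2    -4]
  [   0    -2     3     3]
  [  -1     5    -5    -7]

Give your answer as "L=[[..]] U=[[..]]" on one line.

L=[[1,0,0,0],[2,1,0,0],[0,-1,1,0],[1,2,-1,1]] U=[[-1,1,0,-1],[0,2,-2,-2],[0,0,1,1],[0,0,0,-1]]

  r1 -= 2·r0 → [0,2,-2,-2]
  r2 -= 0·r0 → [0,-2,3,3]
  r3 -= 1·r0 → [0,4,-5,-6]
  r2 -= -1·r1 → [0,0,1,1]
  r3 -= 2·r1 → [0,0,-1,-2]
  r3 -= -1·r2 → [0,0,0,-1]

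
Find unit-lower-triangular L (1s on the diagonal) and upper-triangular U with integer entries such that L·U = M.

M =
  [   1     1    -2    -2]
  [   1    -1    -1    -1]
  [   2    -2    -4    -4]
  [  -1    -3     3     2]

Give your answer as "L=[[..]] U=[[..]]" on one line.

  row1 -= 1·row0 → [0,-2,1,1]
  row2 -= 2·row0 → [0,-4,0,0]
  row3 -= -1·row0 → [0,-2,1,0]
  row2 -= 2·row1 → [0,0,-2,-2]
  row3 -= 1·row1 → [0,0,0,-1]
  row3 -= 0·row2 → [0,0,0,-1]

L=[[1,0,0,0],[1,1,0,0],[2,2,1,0],[-1,1,0,1]] U=[[1,1,-2,-2],[0,-2,1,1],[0,0,-2,-2],[0,0,0,-1]]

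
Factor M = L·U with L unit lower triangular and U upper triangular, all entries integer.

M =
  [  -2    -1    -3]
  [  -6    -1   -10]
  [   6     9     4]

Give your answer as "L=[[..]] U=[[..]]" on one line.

  r1 -= 3·r0 → [0,2,-1]
  r2 -= -3·r0 → [0,6,-5]
  r2 -= 3·r1 → [0,0,-2]

L=[[1,0,0],[3,1,0],[-3,3,1]] U=[[-2,-1,-3],[0,2,-1],[0,0,-2]]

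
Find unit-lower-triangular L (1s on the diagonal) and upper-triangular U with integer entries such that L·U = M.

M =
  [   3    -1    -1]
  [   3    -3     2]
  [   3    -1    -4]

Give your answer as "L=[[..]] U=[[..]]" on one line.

L=[[1,0,0],[1,1,0],[1,0,1]] U=[[3,-1,-1],[0,-2,3],[0,0,-3]]

  r1 -= 1·r0 → [0,-2,3]
  r2 -= 1·r0 → [0,0,-3]
  r2 -= 0·r1 → [0,0,-3]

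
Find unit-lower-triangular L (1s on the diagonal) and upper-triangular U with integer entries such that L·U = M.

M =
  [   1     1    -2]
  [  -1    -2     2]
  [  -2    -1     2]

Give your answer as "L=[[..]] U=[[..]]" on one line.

L=[[1,0,0],[-1,1,0],[-2,-1,1]] U=[[1,1,-2],[0,-1,0],[0,0,-2]]

  row1 -= -1·row0 → [0,-1,0]
  row2 -= -2·row0 → [0,1,-2]
  row2 -= -1·row1 → [0,0,-2]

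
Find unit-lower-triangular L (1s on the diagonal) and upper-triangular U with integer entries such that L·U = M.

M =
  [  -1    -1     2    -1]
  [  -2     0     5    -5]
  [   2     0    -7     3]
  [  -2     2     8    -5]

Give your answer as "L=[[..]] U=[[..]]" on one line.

  R1 -= 2·R0 → [0,2,1,-3]
  R2 -= -2·R0 → [0,-2,-3,1]
  R3 -= 2·R0 → [0,4,4,-3]
  R2 -= -1·R1 → [0,0,-2,-2]
  R3 -= 2·R1 → [0,0,2,3]
  R3 -= -1·R2 → [0,0,0,1]

L=[[1,0,0,0],[2,1,0,0],[-2,-1,1,0],[2,2,-1,1]] U=[[-1,-1,2,-1],[0,2,1,-3],[0,0,-2,-2],[0,0,0,1]]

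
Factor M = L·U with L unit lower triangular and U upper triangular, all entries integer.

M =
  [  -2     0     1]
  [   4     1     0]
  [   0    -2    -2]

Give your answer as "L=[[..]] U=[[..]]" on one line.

  R1 -= -2·R0 → [0,1,2]
  R2 -= 0·R0 → [0,-2,-2]
  R2 -= -2·R1 → [0,0,2]

L=[[1,0,0],[-2,1,0],[0,-2,1]] U=[[-2,0,1],[0,1,2],[0,0,2]]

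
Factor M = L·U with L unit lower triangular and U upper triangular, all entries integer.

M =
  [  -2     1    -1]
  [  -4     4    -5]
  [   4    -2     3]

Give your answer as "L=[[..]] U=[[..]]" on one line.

L=[[1,0,0],[2,1,0],[-2,0,1]] U=[[-2,1,-1],[0,2,-3],[0,0,1]]

  R1 -= 2·R0 → [0,2,-3]
  R2 -= -2·R0 → [0,0,1]
  R2 -= 0·R1 → [0,0,1]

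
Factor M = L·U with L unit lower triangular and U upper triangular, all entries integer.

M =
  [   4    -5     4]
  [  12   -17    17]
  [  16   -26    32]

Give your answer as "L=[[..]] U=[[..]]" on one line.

  row1 -= 3·row0 → [0,-2,5]
  row2 -= 4·row0 → [0,-6,16]
  row2 -= 3·row1 → [0,0,1]

L=[[1,0,0],[3,1,0],[4,3,1]] U=[[4,-5,4],[0,-2,5],[0,0,1]]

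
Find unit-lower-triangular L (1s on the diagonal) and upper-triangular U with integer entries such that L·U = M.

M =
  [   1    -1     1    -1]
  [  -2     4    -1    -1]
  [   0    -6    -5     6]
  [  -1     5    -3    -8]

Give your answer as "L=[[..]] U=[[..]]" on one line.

L=[[1,0,0,0],[-2,1,0,0],[0,-3,1,0],[-1,2,2,1]] U=[[1,-1,1,-1],[0,2,1,-3],[0,0,-2,-3],[0,0,0,3]]

  R1 -= -2·R0 → [0,2,1,-3]
  R2 -= 0·R0 → [0,-6,-5,6]
  R3 -= -1·R0 → [0,4,-2,-9]
  R2 -= -3·R1 → [0,0,-2,-3]
  R3 -= 2·R1 → [0,0,-4,-3]
  R3 -= 2·R2 → [0,0,0,3]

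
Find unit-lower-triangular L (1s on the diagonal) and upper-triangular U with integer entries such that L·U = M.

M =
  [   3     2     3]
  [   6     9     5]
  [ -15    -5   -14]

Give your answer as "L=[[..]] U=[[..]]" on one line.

  r1 -= 2·r0 → [0,5,-1]
  r2 -= -5·r0 → [0,5,1]
  r2 -= 1·r1 → [0,0,2]

L=[[1,0,0],[2,1,0],[-5,1,1]] U=[[3,2,3],[0,5,-1],[0,0,2]]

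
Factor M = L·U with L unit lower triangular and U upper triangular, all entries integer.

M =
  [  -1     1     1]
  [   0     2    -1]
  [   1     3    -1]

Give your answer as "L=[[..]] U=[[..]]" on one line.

  R1 -= 0·R0 → [0,2,-1]
  R2 -= -1·R0 → [0,4,0]
  R2 -= 2·R1 → [0,0,2]

L=[[1,0,0],[0,1,0],[-1,2,1]] U=[[-1,1,1],[0,2,-1],[0,0,2]]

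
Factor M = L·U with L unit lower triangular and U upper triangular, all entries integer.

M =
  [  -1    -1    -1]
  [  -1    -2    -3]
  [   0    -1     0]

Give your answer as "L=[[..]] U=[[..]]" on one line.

L=[[1,0,0],[1,1,0],[0,1,1]] U=[[-1,-1,-1],[0,-1,-2],[0,0,2]]

  row1 -= 1·row0 → [0,-1,-2]
  row2 -= 0·row0 → [0,-1,0]
  row2 -= 1·row1 → [0,0,2]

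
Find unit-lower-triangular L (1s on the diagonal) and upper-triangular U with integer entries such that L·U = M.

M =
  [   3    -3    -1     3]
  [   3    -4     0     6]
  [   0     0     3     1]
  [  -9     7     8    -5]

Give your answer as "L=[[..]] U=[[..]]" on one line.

L=[[1,0,0,0],[1,1,0,0],[0,0,1,0],[-3,2,1,1]] U=[[3,-3,-1,3],[0,-1,1,3],[0,0,3,1],[0,0,0,-3]]

  r1 -= 1·r0 → [0,-1,1,3]
  r2 -= 0·r0 → [0,0,3,1]
  r3 -= -3·r0 → [0,-2,5,4]
  r2 -= 0·r1 → [0,0,3,1]
  r3 -= 2·r1 → [0,0,3,-2]
  r3 -= 1·r2 → [0,0,0,-3]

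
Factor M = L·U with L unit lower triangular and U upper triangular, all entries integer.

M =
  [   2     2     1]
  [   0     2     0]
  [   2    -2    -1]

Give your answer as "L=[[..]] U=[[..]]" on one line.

  row1 -= 0·row0 → [0,2,0]
  row2 -= 1·row0 → [0,-4,-2]
  row2 -= -2·row1 → [0,0,-2]

L=[[1,0,0],[0,1,0],[1,-2,1]] U=[[2,2,1],[0,2,0],[0,0,-2]]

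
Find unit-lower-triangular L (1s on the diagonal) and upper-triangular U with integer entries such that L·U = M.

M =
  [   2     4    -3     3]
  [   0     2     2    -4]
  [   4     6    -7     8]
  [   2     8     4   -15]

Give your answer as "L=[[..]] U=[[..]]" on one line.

  r1 -= 0·r0 → [0,2,2,-4]
  r2 -= 2·r0 → [0,-2,-1,2]
  r3 -= 1·r0 → [0,4,7,-18]
  r2 -= -1·r1 → [0,0,1,-2]
  r3 -= 2·r1 → [0,0,3,-10]
  r3 -= 3·r2 → [0,0,0,-4]

L=[[1,0,0,0],[0,1,0,0],[2,-1,1,0],[1,2,3,1]] U=[[2,4,-3,3],[0,2,2,-4],[0,0,1,-2],[0,0,0,-4]]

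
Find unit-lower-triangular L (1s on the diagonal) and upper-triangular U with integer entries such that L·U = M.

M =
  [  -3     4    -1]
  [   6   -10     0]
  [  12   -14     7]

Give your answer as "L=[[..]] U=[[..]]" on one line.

  R1 -= -2·R0 → [0,-2,-2]
  R2 -= -4·R0 → [0,2,3]
  R2 -= -1·R1 → [0,0,1]

L=[[1,0,0],[-2,1,0],[-4,-1,1]] U=[[-3,4,-1],[0,-2,-2],[0,0,1]]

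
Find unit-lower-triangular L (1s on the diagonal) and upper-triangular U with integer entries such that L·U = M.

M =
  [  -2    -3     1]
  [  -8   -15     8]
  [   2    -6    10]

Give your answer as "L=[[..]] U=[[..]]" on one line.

  row1 -= 4·row0 → [0,-3,4]
  row2 -= -1·row0 → [0,-9,11]
  row2 -= 3·row1 → [0,0,-1]

L=[[1,0,0],[4,1,0],[-1,3,1]] U=[[-2,-3,1],[0,-3,4],[0,0,-1]]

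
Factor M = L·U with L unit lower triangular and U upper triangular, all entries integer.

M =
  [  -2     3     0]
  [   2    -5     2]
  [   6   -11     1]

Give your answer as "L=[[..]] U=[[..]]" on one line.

L=[[1,0,0],[-1,1,0],[-3,1,1]] U=[[-2,3,0],[0,-2,2],[0,0,-1]]

  r1 -= -1·r0 → [0,-2,2]
  r2 -= -3·r0 → [0,-2,1]
  r2 -= 1·r1 → [0,0,-1]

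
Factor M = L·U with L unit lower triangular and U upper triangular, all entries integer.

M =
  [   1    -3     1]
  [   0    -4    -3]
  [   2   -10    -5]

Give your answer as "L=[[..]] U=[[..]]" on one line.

  r1 -= 0·r0 → [0,-4,-3]
  r2 -= 2·r0 → [0,-4,-7]
  r2 -= 1·r1 → [0,0,-4]

L=[[1,0,0],[0,1,0],[2,1,1]] U=[[1,-3,1],[0,-4,-3],[0,0,-4]]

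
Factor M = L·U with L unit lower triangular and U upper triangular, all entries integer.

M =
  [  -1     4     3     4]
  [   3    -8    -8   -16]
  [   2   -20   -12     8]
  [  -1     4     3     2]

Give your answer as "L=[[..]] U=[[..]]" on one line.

L=[[1,0,0,0],[-3,1,0,0],[-2,-3,1,0],[1,0,0,1]] U=[[-1,4,3,4],[0,4,1,-4],[0,0,-3,4],[0,0,0,-2]]

  r1 -= -3·r0 → [0,4,1,-4]
  r2 -= -2·r0 → [0,-12,-6,16]
  r3 -= 1·r0 → [0,0,0,-2]
  r2 -= -3·r1 → [0,0,-3,4]
  r3 -= 0·r1 → [0,0,0,-2]
  r3 -= 0·r2 → [0,0,0,-2]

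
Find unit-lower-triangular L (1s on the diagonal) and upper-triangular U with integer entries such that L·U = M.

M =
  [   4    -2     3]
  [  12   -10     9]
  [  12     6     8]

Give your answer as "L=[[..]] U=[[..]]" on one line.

  r1 -= 3·r0 → [0,-4,0]
  r2 -= 3·r0 → [0,12,-1]
  r2 -= -3·r1 → [0,0,-1]

L=[[1,0,0],[3,1,0],[3,-3,1]] U=[[4,-2,3],[0,-4,0],[0,0,-1]]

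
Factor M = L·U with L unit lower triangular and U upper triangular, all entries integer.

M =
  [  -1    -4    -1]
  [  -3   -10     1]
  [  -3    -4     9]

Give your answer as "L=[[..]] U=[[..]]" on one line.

L=[[1,0,0],[3,1,0],[3,4,1]] U=[[-1,-4,-1],[0,2,4],[0,0,-4]]

  R1 -= 3·R0 → [0,2,4]
  R2 -= 3·R0 → [0,8,12]
  R2 -= 4·R1 → [0,0,-4]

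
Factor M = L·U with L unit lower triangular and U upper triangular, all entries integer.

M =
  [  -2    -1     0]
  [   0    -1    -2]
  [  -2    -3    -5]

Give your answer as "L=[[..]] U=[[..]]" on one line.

  row1 -= 0·row0 → [0,-1,-2]
  row2 -= 1·row0 → [0,-2,-5]
  row2 -= 2·row1 → [0,0,-1]

L=[[1,0,0],[0,1,0],[1,2,1]] U=[[-2,-1,0],[0,-1,-2],[0,0,-1]]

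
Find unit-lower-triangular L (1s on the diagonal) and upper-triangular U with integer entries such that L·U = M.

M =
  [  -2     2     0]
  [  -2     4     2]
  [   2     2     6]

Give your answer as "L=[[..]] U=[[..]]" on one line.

L=[[1,0,0],[1,1,0],[-1,2,1]] U=[[-2,2,0],[0,2,2],[0,0,2]]

  R1 -= 1·R0 → [0,2,2]
  R2 -= -1·R0 → [0,4,6]
  R2 -= 2·R1 → [0,0,2]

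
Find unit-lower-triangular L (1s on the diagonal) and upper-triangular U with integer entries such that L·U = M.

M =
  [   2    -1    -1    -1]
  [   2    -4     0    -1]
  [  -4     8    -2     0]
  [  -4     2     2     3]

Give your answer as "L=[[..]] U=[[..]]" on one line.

L=[[1,0,0,0],[1,1,0,0],[-2,-2,1,0],[-2,0,0,1]] U=[[2,-1,-1,-1],[0,-3,1,0],[0,0,-2,-2],[0,0,0,1]]

  R1 -= 1·R0 → [0,-3,1,0]
  R2 -= -2·R0 → [0,6,-4,-2]
  R3 -= -2·R0 → [0,0,0,1]
  R2 -= -2·R1 → [0,0,-2,-2]
  R3 -= 0·R1 → [0,0,0,1]
  R3 -= 0·R2 → [0,0,0,1]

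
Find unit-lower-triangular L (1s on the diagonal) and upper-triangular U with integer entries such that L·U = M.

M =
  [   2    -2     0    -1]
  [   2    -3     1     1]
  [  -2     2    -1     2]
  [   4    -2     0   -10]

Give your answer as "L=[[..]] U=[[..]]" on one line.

  R1 -= 1·R0 → [0,-1,1,2]
  R2 -= -1·R0 → [0,0,-1,1]
  R3 -= 2·R0 → [0,2,0,-8]
  R2 -= 0·R1 → [0,0,-1,1]
  R3 -= -2·R1 → [0,0,2,-4]
  R3 -= -2·R2 → [0,0,0,-2]

L=[[1,0,0,0],[1,1,0,0],[-1,0,1,0],[2,-2,-2,1]] U=[[2,-2,0,-1],[0,-1,1,2],[0,0,-1,1],[0,0,0,-2]]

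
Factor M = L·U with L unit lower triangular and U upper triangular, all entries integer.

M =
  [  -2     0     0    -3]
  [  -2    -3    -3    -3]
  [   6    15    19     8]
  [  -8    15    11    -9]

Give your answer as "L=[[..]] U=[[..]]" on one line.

L=[[1,0,0,0],[1,1,0,0],[-3,-5,1,0],[4,-5,-1,1]] U=[[-2,0,0,-3],[0,-3,-3,0],[0,0,4,-1],[0,0,0,2]]

  row1 -= 1·row0 → [0,-3,-3,0]
  row2 -= -3·row0 → [0,15,19,-1]
  row3 -= 4·row0 → [0,15,11,3]
  row2 -= -5·row1 → [0,0,4,-1]
  row3 -= -5·row1 → [0,0,-4,3]
  row3 -= -1·row2 → [0,0,0,2]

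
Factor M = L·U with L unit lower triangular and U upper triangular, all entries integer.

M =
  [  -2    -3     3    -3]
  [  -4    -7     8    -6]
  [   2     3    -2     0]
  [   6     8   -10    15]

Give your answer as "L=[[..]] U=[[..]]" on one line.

L=[[1,0,0,0],[2,1,0,0],[-1,0,1,0],[-3,1,-3,1]] U=[[-2,-3,3,-3],[0,-1,2,0],[0,0,1,-3],[0,0,0,-3]]

  row1 -= 2·row0 → [0,-1,2,0]
  row2 -= -1·row0 → [0,0,1,-3]
  row3 -= -3·row0 → [0,-1,-1,6]
  row2 -= 0·row1 → [0,0,1,-3]
  row3 -= 1·row1 → [0,0,-3,6]
  row3 -= -3·row2 → [0,0,0,-3]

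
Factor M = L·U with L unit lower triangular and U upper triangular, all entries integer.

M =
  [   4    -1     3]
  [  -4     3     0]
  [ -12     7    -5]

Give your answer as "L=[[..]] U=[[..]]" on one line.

  r1 -= -1·r0 → [0,2,3]
  r2 -= -3·r0 → [0,4,4]
  r2 -= 2·r1 → [0,0,-2]

L=[[1,0,0],[-1,1,0],[-3,2,1]] U=[[4,-1,3],[0,2,3],[0,0,-2]]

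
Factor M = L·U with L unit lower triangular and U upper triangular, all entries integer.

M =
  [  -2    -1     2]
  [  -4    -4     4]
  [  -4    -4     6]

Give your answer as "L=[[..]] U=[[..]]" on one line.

L=[[1,0,0],[2,1,0],[2,1,1]] U=[[-2,-1,2],[0,-2,0],[0,0,2]]

  r1 -= 2·r0 → [0,-2,0]
  r2 -= 2·r0 → [0,-2,2]
  r2 -= 1·r1 → [0,0,2]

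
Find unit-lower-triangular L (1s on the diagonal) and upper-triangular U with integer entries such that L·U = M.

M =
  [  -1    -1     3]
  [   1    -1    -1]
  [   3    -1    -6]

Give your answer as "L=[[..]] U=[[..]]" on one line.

L=[[1,0,0],[-1,1,0],[-3,2,1]] U=[[-1,-1,3],[0,-2,2],[0,0,-1]]

  row1 -= -1·row0 → [0,-2,2]
  row2 -= -3·row0 → [0,-4,3]
  row2 -= 2·row1 → [0,0,-1]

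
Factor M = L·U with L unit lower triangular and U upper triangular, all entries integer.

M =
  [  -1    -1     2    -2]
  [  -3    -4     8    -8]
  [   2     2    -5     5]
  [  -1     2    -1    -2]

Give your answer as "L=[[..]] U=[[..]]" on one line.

  r1 -= 3·r0 → [0,-1,2,-2]
  r2 -= -2·r0 → [0,0,-1,1]
  r3 -= 1·r0 → [0,3,-3,0]
  r2 -= 0·r1 → [0,0,-1,1]
  r3 -= -3·r1 → [0,0,3,-6]
  r3 -= -3·r2 → [0,0,0,-3]

L=[[1,0,0,0],[3,1,0,0],[-2,0,1,0],[1,-3,-3,1]] U=[[-1,-1,2,-2],[0,-1,2,-2],[0,0,-1,1],[0,0,0,-3]]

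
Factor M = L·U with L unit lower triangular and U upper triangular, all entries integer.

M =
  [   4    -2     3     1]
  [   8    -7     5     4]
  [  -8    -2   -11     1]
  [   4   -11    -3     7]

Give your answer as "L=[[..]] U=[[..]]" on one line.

L=[[1,0,0,0],[2,1,0,0],[-2,2,1,0],[1,3,1,1]] U=[[4,-2,3,1],[0,-3,-1,2],[0,0,-3,-1],[0,0,0,1]]

  r1 -= 2·r0 → [0,-3,-1,2]
  r2 -= -2·r0 → [0,-6,-5,3]
  r3 -= 1·r0 → [0,-9,-6,6]
  r2 -= 2·r1 → [0,0,-3,-1]
  r3 -= 3·r1 → [0,0,-3,0]
  r3 -= 1·r2 → [0,0,0,1]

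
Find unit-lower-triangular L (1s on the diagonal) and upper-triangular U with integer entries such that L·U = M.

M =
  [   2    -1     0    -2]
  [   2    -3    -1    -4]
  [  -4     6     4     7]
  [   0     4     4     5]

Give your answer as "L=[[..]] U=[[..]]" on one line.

L=[[1,0,0,0],[1,1,0,0],[-2,-2,1,0],[0,-2,1,1]] U=[[2,-1,0,-2],[0,-2,-1,-2],[0,0,2,-1],[0,0,0,2]]

  row1 -= 1·row0 → [0,-2,-1,-2]
  row2 -= -2·row0 → [0,4,4,3]
  row3 -= 0·row0 → [0,4,4,5]
  row2 -= -2·row1 → [0,0,2,-1]
  row3 -= -2·row1 → [0,0,2,1]
  row3 -= 1·row2 → [0,0,0,2]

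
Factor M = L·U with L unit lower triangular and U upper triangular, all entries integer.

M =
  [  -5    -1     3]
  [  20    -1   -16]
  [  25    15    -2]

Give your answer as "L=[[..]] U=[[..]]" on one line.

L=[[1,0,0],[-4,1,0],[-5,-2,1]] U=[[-5,-1,3],[0,-5,-4],[0,0,5]]

  R1 -= -4·R0 → [0,-5,-4]
  R2 -= -5·R0 → [0,10,13]
  R2 -= -2·R1 → [0,0,5]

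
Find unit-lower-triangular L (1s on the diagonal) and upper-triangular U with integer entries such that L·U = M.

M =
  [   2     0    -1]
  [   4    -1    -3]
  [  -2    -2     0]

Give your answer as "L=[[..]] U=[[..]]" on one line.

L=[[1,0,0],[2,1,0],[-1,2,1]] U=[[2,0,-1],[0,-1,-1],[0,0,1]]

  r1 -= 2·r0 → [0,-1,-1]
  r2 -= -1·r0 → [0,-2,-1]
  r2 -= 2·r1 → [0,0,1]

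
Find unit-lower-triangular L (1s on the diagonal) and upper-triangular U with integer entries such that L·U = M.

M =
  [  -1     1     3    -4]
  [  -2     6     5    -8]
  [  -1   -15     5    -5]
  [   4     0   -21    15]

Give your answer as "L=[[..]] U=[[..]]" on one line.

  r1 -= 2·r0 → [0,4,-1,0]
  r2 -= 1·r0 → [0,-16,2,-1]
  r3 -= -4·r0 → [0,4,-9,-1]
  r2 -= -4·r1 → [0,0,-2,-1]
  r3 -= 1·r1 → [0,0,-8,-1]
  r3 -= 4·r2 → [0,0,0,3]

L=[[1,0,0,0],[2,1,0,0],[1,-4,1,0],[-4,1,4,1]] U=[[-1,1,3,-4],[0,4,-1,0],[0,0,-2,-1],[0,0,0,3]]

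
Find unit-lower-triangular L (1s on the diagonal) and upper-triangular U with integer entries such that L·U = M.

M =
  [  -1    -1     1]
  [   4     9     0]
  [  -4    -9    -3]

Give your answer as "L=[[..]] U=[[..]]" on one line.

L=[[1,0,0],[-4,1,0],[4,-1,1]] U=[[-1,-1,1],[0,5,4],[0,0,-3]]

  row1 -= -4·row0 → [0,5,4]
  row2 -= 4·row0 → [0,-5,-7]
  row2 -= -1·row1 → [0,0,-3]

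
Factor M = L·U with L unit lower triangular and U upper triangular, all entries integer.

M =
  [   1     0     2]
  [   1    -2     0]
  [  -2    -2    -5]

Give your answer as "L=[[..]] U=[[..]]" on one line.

L=[[1,0,0],[1,1,0],[-2,1,1]] U=[[1,0,2],[0,-2,-2],[0,0,1]]

  R1 -= 1·R0 → [0,-2,-2]
  R2 -= -2·R0 → [0,-2,-1]
  R2 -= 1·R1 → [0,0,1]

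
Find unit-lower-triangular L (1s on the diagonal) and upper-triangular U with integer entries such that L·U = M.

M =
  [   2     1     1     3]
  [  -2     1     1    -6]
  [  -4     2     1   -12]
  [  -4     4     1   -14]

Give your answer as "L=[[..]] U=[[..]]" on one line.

L=[[1,0,0,0],[-1,1,0,0],[-2,2,1,0],[-2,3,3,1]] U=[[2,1,1,3],[0,2,2,-3],[0,0,-1,0],[0,0,0,1]]

  r1 -= -1·r0 → [0,2,2,-3]
  r2 -= -2·r0 → [0,4,3,-6]
  r3 -= -2·r0 → [0,6,3,-8]
  r2 -= 2·r1 → [0,0,-1,0]
  r3 -= 3·r1 → [0,0,-3,1]
  r3 -= 3·r2 → [0,0,0,1]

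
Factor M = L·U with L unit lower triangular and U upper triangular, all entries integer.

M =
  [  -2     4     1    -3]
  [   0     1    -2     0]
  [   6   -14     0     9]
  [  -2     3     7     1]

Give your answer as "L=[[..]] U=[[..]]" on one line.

L=[[1,0,0,0],[0,1,0,0],[-3,-2,1,0],[1,-1,-4,1]] U=[[-2,4,1,-3],[0,1,-2,0],[0,0,-1,0],[0,0,0,4]]

  r1 -= 0·r0 → [0,1,-2,0]
  r2 -= -3·r0 → [0,-2,3,0]
  r3 -= 1·r0 → [0,-1,6,4]
  r2 -= -2·r1 → [0,0,-1,0]
  r3 -= -1·r1 → [0,0,4,4]
  r3 -= -4·r2 → [0,0,0,4]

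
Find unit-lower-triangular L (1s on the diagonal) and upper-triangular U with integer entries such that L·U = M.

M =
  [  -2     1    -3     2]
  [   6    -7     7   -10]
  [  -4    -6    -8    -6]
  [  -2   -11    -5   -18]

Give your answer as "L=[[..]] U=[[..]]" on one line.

L=[[1,0,0,0],[-3,1,0,0],[2,2,1,0],[1,3,2,1]] U=[[-2,1,-3,2],[0,-4,-2,-4],[0,0,2,-2],[0,0,0,-4]]

  R1 -= -3·R0 → [0,-4,-2,-4]
  R2 -= 2·R0 → [0,-8,-2,-10]
  R3 -= 1·R0 → [0,-12,-2,-20]
  R2 -= 2·R1 → [0,0,2,-2]
  R3 -= 3·R1 → [0,0,4,-8]
  R3 -= 2·R2 → [0,0,0,-4]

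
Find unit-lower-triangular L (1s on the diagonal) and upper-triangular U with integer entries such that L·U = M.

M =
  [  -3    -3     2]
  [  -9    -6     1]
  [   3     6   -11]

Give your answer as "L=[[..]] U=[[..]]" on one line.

  R1 -= 3·R0 → [0,3,-5]
  R2 -= -1·R0 → [0,3,-9]
  R2 -= 1·R1 → [0,0,-4]

L=[[1,0,0],[3,1,0],[-1,1,1]] U=[[-3,-3,2],[0,3,-5],[0,0,-4]]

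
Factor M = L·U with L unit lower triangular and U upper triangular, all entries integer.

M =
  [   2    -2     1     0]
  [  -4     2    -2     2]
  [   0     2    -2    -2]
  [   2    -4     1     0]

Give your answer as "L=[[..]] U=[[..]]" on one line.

L=[[1,0,0,0],[-2,1,0,0],[0,-1,1,0],[1,1,0,1]] U=[[2,-2,1,0],[0,-2,0,2],[0,0,-2,0],[0,0,0,-2]]

  R1 -= -2·R0 → [0,-2,0,2]
  R2 -= 0·R0 → [0,2,-2,-2]
  R3 -= 1·R0 → [0,-2,0,0]
  R2 -= -1·R1 → [0,0,-2,0]
  R3 -= 1·R1 → [0,0,0,-2]
  R3 -= 0·R2 → [0,0,0,-2]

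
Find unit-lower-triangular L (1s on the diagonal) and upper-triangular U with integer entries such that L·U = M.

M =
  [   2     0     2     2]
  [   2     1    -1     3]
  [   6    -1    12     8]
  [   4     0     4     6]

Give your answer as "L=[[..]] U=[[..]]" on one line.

  R1 -= 1·R0 → [0,1,-3,1]
  R2 -= 3·R0 → [0,-1,6,2]
  R3 -= 2·R0 → [0,0,0,2]
  R2 -= -1·R1 → [0,0,3,3]
  R3 -= 0·R1 → [0,0,0,2]
  R3 -= 0·R2 → [0,0,0,2]

L=[[1,0,0,0],[1,1,0,0],[3,-1,1,0],[2,0,0,1]] U=[[2,0,2,2],[0,1,-3,1],[0,0,3,3],[0,0,0,2]]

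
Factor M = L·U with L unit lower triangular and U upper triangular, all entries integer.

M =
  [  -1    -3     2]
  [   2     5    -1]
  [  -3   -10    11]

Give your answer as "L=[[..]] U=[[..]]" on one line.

L=[[1,0,0],[-2,1,0],[3,1,1]] U=[[-1,-3,2],[0,-1,3],[0,0,2]]

  R1 -= -2·R0 → [0,-1,3]
  R2 -= 3·R0 → [0,-1,5]
  R2 -= 1·R1 → [0,0,2]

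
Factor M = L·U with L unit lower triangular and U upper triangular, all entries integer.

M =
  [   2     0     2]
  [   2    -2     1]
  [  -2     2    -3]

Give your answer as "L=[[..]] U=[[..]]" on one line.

L=[[1,0,0],[1,1,0],[-1,-1,1]] U=[[2,0,2],[0,-2,-1],[0,0,-2]]

  R1 -= 1·R0 → [0,-2,-1]
  R2 -= -1·R0 → [0,2,-1]
  R2 -= -1·R1 → [0,0,-2]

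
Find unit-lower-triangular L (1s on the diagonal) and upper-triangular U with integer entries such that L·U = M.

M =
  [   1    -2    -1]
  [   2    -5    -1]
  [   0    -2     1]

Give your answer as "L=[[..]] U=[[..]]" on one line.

  row1 -= 2·row0 → [0,-1,1]
  row2 -= 0·row0 → [0,-2,1]
  row2 -= 2·row1 → [0,0,-1]

L=[[1,0,0],[2,1,0],[0,2,1]] U=[[1,-2,-1],[0,-1,1],[0,0,-1]]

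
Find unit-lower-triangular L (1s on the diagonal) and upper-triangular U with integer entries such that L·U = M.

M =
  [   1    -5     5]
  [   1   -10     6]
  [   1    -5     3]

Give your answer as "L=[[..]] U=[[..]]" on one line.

  R1 -= 1·R0 → [0,-5,1]
  R2 -= 1·R0 → [0,0,-2]
  R2 -= 0·R1 → [0,0,-2]

L=[[1,0,0],[1,1,0],[1,0,1]] U=[[1,-5,5],[0,-5,1],[0,0,-2]]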